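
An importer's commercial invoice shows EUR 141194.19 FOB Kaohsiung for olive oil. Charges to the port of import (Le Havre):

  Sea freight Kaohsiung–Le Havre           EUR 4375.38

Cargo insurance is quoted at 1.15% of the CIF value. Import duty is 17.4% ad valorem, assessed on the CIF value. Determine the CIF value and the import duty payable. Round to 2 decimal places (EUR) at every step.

CIF value: EUR 147263.10; import duty: EUR 25623.78

Let C be the CIF value. C = FOB price + freight + 1.15% × C
C − 1.15% × C = 141194.19 + 4375.38
0.9885 × C = 145569.57
C = 145569.57 / 0.9885 = 147263.10
Insurance premium = 1.15% × 147263.10 = 1693.53
Import duty = 147263.10 × 17.4% = 25623.78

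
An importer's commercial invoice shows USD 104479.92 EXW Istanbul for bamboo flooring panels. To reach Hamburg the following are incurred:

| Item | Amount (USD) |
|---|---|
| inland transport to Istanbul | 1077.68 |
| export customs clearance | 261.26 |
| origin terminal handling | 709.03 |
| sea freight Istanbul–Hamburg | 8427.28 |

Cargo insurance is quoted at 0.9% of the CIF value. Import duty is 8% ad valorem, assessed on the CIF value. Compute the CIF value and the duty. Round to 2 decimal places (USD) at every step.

CIF value: USD 115999.16; import duty: USD 9279.93

Let C be the CIF value. C = EXW price + pre-shipment costs + freight + 0.9% × C
C − 0.9% × C = 104479.92 + 1077.68 + 261.26 + 709.03 + 8427.28
0.991 × C = 114955.17
C = 114955.17 / 0.991 = 115999.16
Insurance premium = 0.9% × 115999.16 = 1043.99
Import duty = 115999.16 × 8% = 9279.93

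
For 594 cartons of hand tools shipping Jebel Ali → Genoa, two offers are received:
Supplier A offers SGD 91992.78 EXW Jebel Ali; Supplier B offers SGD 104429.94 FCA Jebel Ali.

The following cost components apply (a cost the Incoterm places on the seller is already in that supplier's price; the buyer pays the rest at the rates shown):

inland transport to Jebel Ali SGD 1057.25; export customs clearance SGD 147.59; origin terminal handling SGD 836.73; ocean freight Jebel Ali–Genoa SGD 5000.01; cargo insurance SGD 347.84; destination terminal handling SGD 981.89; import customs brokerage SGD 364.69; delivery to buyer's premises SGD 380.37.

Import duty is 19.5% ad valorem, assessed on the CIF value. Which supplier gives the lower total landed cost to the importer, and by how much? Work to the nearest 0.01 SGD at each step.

Supplier A is cheaper by SGD 13422.62

Supplier A (EXW):
CIF value = EXW price + inland to port + export clearance + origin terminal + freight + insurance = 91992.78 + 1057.25 + 147.59 + 836.73 + 5000.01 + 347.84 = 99382.20
Import duty = 99382.20 × 19.5% = 19379.53
Buyer bears (A): 1057.25 + 147.59 + 836.73 + 5000.01 + 347.84 + 981.89 + 364.69 + 380.37 = 9116.37
Landed cost (A) = invoice 91992.78 + 9116.37 + duty 19379.53 = 120488.68
Supplier B (FCA):
CIF value = FCA price + origin terminal + freight + insurance = 104429.94 + 836.73 + 5000.01 + 347.84 = 110614.52
Import duty = 110614.52 × 19.5% = 21569.83
Buyer bears (B): 836.73 + 5000.01 + 347.84 + 981.89 + 364.69 + 380.37 = 7911.53
Landed cost (B) = invoice 104429.94 + 7911.53 + duty 21569.83 = 133911.30
Difference = |120488.68 − 133911.30| = 13422.62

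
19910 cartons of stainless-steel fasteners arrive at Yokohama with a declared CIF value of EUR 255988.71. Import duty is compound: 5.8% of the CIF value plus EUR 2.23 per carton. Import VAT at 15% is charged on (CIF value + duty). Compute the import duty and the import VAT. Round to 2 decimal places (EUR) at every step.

Import duty: EUR 59246.65; import VAT: EUR 47285.30

Ad valorem component: 255988.71 × 5.8% = 14847.35
Specific component: 19910 × 2.23 = 44399.30
Import duty = 14847.35 + 44399.30 = 59246.65
VAT base = CIF + duty = 255988.71 + 59246.65 = 315235.36
Import VAT = 315235.36 × 15% = 47285.30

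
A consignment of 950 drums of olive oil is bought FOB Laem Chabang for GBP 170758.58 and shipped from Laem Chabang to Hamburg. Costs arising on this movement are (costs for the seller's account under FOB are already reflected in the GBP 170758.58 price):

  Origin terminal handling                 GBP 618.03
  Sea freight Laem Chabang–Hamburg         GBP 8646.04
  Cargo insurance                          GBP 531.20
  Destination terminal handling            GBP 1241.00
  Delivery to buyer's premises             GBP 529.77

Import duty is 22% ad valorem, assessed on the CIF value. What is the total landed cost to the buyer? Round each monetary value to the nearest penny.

Total landed cost: GBP 221292.47

FOB: the seller bears costs until goods are on board at the origin port; the buyer bears freight, insurance and all costs thereafter.
Already in the invoice (seller's account under FOB): origin terminal — exclude.
CIF value = FOB price + freight + insurance = 170758.58 + 8646.04 + 531.20 = 179935.82
Import duty = 179935.82 × 22% = 39585.88
Buyer bears: freight 8646.04 + insurance 531.20 + destination terminal 1241.00 + delivery 529.77 + duty 39585.88 = 50533.89
Landed cost = invoice 170758.58 + 50533.89 = 221292.47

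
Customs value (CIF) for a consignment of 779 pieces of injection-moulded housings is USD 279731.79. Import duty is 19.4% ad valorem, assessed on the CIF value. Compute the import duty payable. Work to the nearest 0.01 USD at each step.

Import duty: USD 54267.97

Import duty = 279731.79 × 19.4% = 54267.97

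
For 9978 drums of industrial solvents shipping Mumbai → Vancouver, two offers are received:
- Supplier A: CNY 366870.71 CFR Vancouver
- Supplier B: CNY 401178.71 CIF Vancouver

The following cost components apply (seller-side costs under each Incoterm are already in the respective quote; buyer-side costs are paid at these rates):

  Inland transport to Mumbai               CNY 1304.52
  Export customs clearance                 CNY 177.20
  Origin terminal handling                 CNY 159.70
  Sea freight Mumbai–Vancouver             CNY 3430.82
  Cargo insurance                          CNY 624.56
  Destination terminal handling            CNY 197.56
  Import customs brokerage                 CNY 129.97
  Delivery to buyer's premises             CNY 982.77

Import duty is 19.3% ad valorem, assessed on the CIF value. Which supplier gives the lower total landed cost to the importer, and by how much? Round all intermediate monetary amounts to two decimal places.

Supplier A (CFR):
CIF value = CFR price + insurance = 366870.71 + 624.56 = 367495.27
Import duty = 367495.27 × 19.3% = 70926.59
Buyer bears (A): 624.56 + 197.56 + 129.97 + 982.77 = 1934.86
Landed cost (A) = invoice 366870.71 + 1934.86 + duty 70926.59 = 439732.16
Supplier B (CIF):
The CIF price already equals the CIF value: 401178.71
Import duty = 401178.71 × 19.3% = 77427.49
Buyer bears (B): 197.56 + 129.97 + 982.77 = 1310.30
Landed cost (B) = invoice 401178.71 + 1310.30 + duty 77427.49 = 479916.50
Difference = |439732.16 − 479916.50| = 40184.34

Supplier A is cheaper by CNY 40184.34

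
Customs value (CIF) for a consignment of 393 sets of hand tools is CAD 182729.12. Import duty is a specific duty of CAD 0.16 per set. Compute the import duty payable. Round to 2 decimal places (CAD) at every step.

Import duty = 393 × 0.16 = 62.88

Import duty: CAD 62.88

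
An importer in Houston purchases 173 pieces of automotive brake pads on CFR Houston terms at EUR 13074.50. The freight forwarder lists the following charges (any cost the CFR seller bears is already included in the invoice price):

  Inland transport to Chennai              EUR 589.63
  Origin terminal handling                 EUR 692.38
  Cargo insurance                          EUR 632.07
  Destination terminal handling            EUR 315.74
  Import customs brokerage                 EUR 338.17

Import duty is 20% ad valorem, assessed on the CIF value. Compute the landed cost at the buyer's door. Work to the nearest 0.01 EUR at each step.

CFR: the seller pays costs through ocean freight to the destination port, but not insurance.
Already in the invoice (seller's account under CFR): inland to port, origin terminal — exclude.
CIF value = CFR price + insurance = 13074.50 + 632.07 = 13706.57
Import duty = 13706.57 × 20% = 2741.31
Buyer bears: insurance 632.07 + destination terminal 315.74 + brokerage 338.17 + duty 2741.31 = 4027.29
Landed cost = invoice 13074.50 + 4027.29 = 17101.79

Total landed cost: EUR 17101.79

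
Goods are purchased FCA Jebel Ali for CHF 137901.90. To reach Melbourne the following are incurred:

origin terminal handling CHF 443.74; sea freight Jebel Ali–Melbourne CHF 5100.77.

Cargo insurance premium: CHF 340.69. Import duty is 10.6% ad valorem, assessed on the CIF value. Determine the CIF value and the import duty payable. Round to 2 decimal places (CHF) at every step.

CIF = FCA price + pre-shipment costs + freight + insurance
CIF = 137901.90 + 443.74 + 5100.77 + 340.69 = 143787.10
Import duty = 143787.10 × 10.6% = 15241.43

CIF value: CHF 143787.10; import duty: CHF 15241.43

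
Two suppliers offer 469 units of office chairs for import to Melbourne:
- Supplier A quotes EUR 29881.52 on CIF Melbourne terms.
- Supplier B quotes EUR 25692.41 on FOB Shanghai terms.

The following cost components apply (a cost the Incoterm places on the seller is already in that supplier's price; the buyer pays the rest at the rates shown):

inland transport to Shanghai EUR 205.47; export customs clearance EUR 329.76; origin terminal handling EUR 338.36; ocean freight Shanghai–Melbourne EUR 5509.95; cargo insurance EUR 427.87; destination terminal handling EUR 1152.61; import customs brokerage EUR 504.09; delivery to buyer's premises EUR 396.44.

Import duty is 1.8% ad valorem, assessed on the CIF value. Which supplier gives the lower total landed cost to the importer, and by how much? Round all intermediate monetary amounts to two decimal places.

Supplier A is cheaper by EUR 1780.18

Supplier A (CIF):
The CIF price already equals the CIF value: 29881.52
Import duty = 29881.52 × 1.8% = 537.87
Buyer bears (A): 1152.61 + 504.09 + 396.44 = 2053.14
Landed cost (A) = invoice 29881.52 + 2053.14 + duty 537.87 = 32472.53
Supplier B (FOB):
CIF value = FOB price + freight + insurance = 25692.41 + 5509.95 + 427.87 = 31630.23
Import duty = 31630.23 × 1.8% = 569.34
Buyer bears (B): 5509.95 + 427.87 + 1152.61 + 504.09 + 396.44 = 7990.96
Landed cost (B) = invoice 25692.41 + 7990.96 + duty 569.34 = 34252.71
Difference = |32472.53 − 34252.71| = 1780.18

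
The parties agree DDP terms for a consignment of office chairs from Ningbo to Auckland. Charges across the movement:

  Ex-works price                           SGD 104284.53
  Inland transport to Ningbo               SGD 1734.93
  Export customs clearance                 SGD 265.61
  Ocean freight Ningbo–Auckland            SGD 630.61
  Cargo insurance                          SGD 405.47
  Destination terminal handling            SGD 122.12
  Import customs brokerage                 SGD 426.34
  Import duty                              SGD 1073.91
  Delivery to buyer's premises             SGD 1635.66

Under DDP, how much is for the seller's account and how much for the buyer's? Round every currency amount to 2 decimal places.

DDP: the seller bears all costs including import duty.
Seller's account: goods 104284.53 + inland to port 1734.93 + export clearance 265.61 + freight 630.61 + insurance 405.47 + destination terminal 122.12 + brokerage 426.34 + duty 1073.91 + delivery 1635.66 = 110579.18
Buyer's account: 0.00

Seller: SGD 110579.18; buyer: SGD 0.00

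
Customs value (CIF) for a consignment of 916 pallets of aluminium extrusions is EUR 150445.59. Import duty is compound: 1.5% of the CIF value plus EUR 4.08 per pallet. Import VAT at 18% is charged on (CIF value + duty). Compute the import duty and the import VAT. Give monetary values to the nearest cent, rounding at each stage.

Import duty: EUR 5993.96; import VAT: EUR 28159.12

Ad valorem component: 150445.59 × 1.5% = 2256.68
Specific component: 916 × 4.08 = 3737.28
Import duty = 2256.68 + 3737.28 = 5993.96
VAT base = CIF + duty = 150445.59 + 5993.96 = 156439.55
Import VAT = 156439.55 × 18% = 28159.12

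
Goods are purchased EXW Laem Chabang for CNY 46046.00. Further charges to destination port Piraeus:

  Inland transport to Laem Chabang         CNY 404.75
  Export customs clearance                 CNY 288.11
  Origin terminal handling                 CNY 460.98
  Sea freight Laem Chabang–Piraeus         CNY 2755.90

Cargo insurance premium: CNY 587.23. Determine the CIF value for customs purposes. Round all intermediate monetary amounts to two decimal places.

CIF = EXW price + pre-shipment costs + freight + insurance
CIF = 46046.00 + 404.75 + 288.11 + 460.98 + 2755.90 + 587.23 = 50542.97

CIF value: CNY 50542.97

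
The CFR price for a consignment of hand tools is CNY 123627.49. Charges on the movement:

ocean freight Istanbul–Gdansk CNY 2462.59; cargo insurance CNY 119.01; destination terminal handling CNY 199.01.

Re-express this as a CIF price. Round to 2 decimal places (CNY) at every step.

Not relevant to the conversion: freight — on the seller under both CFR and CIF; already in the CFR price and stays in the CIF price. destination terminal — on the buyer under both terms; not part of either seller's price.
From CFR to CIF, the seller additionally bears: insurance.
CIF price = 123627.49 + 119.01 = 123746.50

CIF price: CNY 123746.50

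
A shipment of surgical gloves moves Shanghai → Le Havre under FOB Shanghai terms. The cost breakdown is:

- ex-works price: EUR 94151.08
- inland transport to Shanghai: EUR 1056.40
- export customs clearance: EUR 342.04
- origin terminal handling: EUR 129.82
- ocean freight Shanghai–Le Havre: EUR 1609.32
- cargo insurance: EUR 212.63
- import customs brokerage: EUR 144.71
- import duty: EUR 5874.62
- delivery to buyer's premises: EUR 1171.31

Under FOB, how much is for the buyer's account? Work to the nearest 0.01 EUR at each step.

Buyer's account: EUR 9012.59

FOB: the seller bears costs until goods are on board at the origin port; the buyer bears freight, insurance and all costs thereafter.
Seller's account: goods 94151.08 + inland to port 1056.40 + export clearance 342.04 + origin terminal 129.82 = 95679.34
Buyer's account: freight 1609.32 + insurance 212.63 + brokerage 144.71 + duty 5874.62 + delivery 1171.31 = 9012.59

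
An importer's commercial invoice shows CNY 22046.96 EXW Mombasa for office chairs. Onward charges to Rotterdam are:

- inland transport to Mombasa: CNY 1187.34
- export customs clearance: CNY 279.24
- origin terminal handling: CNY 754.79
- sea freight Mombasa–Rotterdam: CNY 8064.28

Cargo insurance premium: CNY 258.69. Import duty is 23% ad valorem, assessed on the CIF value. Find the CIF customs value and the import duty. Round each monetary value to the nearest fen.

CIF value: CNY 32591.30; import duty: CNY 7496.00

CIF = EXW price + pre-shipment costs + freight + insurance
CIF = 22046.96 + 1187.34 + 279.24 + 754.79 + 8064.28 + 258.69 = 32591.30
Import duty = 32591.30 × 23% = 7496.00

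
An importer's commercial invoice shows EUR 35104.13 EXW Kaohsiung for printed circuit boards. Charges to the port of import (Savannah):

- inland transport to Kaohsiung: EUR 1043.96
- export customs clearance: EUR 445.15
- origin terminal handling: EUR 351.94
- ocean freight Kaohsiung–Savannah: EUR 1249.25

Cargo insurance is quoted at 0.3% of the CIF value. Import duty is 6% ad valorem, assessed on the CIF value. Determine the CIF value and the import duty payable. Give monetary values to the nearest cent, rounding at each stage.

CIF value: EUR 38309.36; import duty: EUR 2298.56

Let C be the CIF value. C = EXW price + pre-shipment costs + freight + 0.3% × C
C − 0.3% × C = 35104.13 + 1043.96 + 445.15 + 351.94 + 1249.25
0.997 × C = 38194.43
C = 38194.43 / 0.997 = 38309.36
Insurance premium = 0.3% × 38309.36 = 114.93
Import duty = 38309.36 × 6% = 2298.56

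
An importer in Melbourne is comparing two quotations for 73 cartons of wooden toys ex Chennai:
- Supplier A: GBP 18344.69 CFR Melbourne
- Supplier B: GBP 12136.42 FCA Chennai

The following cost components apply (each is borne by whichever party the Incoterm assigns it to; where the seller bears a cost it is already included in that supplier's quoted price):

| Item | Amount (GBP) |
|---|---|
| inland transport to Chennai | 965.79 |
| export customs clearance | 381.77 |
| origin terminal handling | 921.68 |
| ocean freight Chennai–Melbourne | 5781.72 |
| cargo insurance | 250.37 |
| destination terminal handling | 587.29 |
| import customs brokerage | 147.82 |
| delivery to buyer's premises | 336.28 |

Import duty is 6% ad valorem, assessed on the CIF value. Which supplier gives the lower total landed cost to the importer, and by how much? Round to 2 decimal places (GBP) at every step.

Supplier A is cheaper by GBP 524.84

Supplier A (CFR):
CIF value = CFR price + insurance = 18344.69 + 250.37 = 18595.06
Import duty = 18595.06 × 6% = 1115.70
Buyer bears (A): 250.37 + 587.29 + 147.82 + 336.28 = 1321.76
Landed cost (A) = invoice 18344.69 + 1321.76 + duty 1115.70 = 20782.15
Supplier B (FCA):
CIF value = FCA price + origin terminal + freight + insurance = 12136.42 + 921.68 + 5781.72 + 250.37 = 19090.19
Import duty = 19090.19 × 6% = 1145.41
Buyer bears (B): 921.68 + 5781.72 + 250.37 + 587.29 + 147.82 + 336.28 = 8025.16
Landed cost (B) = invoice 12136.42 + 8025.16 + duty 1145.41 = 21306.99
Difference = |20782.15 − 21306.99| = 524.84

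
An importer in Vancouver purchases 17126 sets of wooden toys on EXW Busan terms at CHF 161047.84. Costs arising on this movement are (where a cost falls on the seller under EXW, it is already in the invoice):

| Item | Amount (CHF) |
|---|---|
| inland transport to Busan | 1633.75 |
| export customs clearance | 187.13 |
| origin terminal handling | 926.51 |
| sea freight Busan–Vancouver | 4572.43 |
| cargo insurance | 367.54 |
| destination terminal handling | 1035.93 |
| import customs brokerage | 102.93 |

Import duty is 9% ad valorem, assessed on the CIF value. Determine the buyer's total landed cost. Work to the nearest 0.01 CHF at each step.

Total landed cost: CHF 185060.23

EXW: the seller makes goods available at their premises; the buyer bears all onward costs.
CIF value = EXW price + inland to port + export clearance + origin terminal + freight + insurance = 161047.84 + 1633.75 + 187.13 + 926.51 + 4572.43 + 367.54 = 168735.20
Import duty = 168735.20 × 9% = 15186.17
Buyer bears: inland to port 1633.75 + export clearance 187.13 + origin terminal 926.51 + freight 4572.43 + insurance 367.54 + destination terminal 1035.93 + brokerage 102.93 + duty 15186.17 = 24012.39
Landed cost = invoice 161047.84 + 24012.39 = 185060.23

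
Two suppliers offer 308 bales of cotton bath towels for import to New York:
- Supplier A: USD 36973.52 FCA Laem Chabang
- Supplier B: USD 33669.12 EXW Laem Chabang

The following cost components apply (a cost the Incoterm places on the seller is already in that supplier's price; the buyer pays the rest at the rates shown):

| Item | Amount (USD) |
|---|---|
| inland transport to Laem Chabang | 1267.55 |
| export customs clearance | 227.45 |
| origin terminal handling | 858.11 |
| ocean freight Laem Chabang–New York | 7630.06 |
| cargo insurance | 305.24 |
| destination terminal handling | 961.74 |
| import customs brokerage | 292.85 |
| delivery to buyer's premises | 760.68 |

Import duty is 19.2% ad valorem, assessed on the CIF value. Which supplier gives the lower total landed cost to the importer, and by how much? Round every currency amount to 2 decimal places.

Supplier A (FCA):
CIF value = FCA price + origin terminal + freight + insurance = 36973.52 + 858.11 + 7630.06 + 305.24 = 45766.93
Import duty = 45766.93 × 19.2% = 8787.25
Buyer bears (A): 858.11 + 7630.06 + 305.24 + 961.74 + 292.85 + 760.68 = 10808.68
Landed cost (A) = invoice 36973.52 + 10808.68 + duty 8787.25 = 56569.45
Supplier B (EXW):
CIF value = EXW price + inland to port + export clearance + origin terminal + freight + insurance = 33669.12 + 1267.55 + 227.45 + 858.11 + 7630.06 + 305.24 = 43957.53
Import duty = 43957.53 × 19.2% = 8439.85
Buyer bears (B): 1267.55 + 227.45 + 858.11 + 7630.06 + 305.24 + 961.74 + 292.85 + 760.68 = 12303.68
Landed cost (B) = invoice 33669.12 + 12303.68 + duty 8439.85 = 54412.65
Difference = |56569.45 − 54412.65| = 2156.80

Supplier B is cheaper by USD 2156.80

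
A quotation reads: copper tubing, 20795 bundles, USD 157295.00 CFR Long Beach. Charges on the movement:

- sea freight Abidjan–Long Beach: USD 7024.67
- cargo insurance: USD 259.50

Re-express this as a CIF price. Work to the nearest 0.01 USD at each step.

CIF price: USD 157554.50

Not relevant to the conversion: freight — on the seller under both CFR and CIF; already in the CFR price and stays in the CIF price.
From CFR to CIF, the seller additionally bears: insurance.
CIF price = 157295.00 + 259.50 = 157554.50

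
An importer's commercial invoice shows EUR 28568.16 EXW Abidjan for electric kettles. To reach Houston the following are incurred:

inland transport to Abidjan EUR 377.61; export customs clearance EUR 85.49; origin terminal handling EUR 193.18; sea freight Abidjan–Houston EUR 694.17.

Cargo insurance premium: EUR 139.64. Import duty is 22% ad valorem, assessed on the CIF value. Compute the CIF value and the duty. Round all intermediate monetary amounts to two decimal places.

CIF value: EUR 30058.25; import duty: EUR 6612.82

CIF = EXW price + pre-shipment costs + freight + insurance
CIF = 28568.16 + 377.61 + 85.49 + 193.18 + 694.17 + 139.64 = 30058.25
Import duty = 30058.25 × 22% = 6612.82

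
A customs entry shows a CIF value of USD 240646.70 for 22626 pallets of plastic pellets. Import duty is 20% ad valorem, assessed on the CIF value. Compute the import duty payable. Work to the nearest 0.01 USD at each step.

Import duty: USD 48129.34

Import duty = 240646.70 × 20% = 48129.34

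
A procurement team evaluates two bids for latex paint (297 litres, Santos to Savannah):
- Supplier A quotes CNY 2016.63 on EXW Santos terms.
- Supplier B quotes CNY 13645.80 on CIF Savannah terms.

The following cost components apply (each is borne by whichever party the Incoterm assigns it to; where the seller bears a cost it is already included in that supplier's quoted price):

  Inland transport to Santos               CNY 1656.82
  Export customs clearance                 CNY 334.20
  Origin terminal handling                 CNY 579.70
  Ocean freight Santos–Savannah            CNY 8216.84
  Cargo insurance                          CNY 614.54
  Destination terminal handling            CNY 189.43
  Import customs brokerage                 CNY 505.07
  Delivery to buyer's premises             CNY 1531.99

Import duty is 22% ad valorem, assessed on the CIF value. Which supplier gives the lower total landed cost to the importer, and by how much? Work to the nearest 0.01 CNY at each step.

Supplier A (EXW):
CIF value = EXW price + inland to port + export clearance + origin terminal + freight + insurance = 2016.63 + 1656.82 + 334.20 + 579.70 + 8216.84 + 614.54 = 13418.73
Import duty = 13418.73 × 22% = 2952.12
Buyer bears (A): 1656.82 + 334.20 + 579.70 + 8216.84 + 614.54 + 189.43 + 505.07 + 1531.99 = 13628.59
Landed cost (A) = invoice 2016.63 + 13628.59 + duty 2952.12 = 18597.34
Supplier B (CIF):
The CIF price already equals the CIF value: 13645.80
Import duty = 13645.80 × 22% = 3002.08
Buyer bears (B): 189.43 + 505.07 + 1531.99 = 2226.49
Landed cost (B) = invoice 13645.80 + 2226.49 + duty 3002.08 = 18874.37
Difference = |18597.34 − 18874.37| = 277.03

Supplier A is cheaper by CNY 277.03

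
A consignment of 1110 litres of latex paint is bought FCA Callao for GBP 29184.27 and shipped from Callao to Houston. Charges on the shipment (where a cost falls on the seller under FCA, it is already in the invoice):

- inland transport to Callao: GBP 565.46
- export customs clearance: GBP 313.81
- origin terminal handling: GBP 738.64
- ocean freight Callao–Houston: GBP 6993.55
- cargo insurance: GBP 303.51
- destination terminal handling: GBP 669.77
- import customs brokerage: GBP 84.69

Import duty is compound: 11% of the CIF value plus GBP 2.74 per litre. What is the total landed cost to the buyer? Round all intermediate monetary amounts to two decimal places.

Total landed cost: GBP 45110.03

FCA: the seller delivers export-cleared goods to the carrier; the buyer bears costs from that point.
Already in the invoice (seller's account under FCA): inland to port, export clearance — exclude.
CIF value = FCA price + origin terminal + freight + insurance = 29184.27 + 738.64 + 6993.55 + 303.51 = 37219.97
Ad valorem component: 37219.97 × 11% = 4094.20
Specific component: 1110 × 2.74 = 3041.40
Import duty = 4094.20 + 3041.40 = 7135.60
Buyer bears: origin terminal 738.64 + freight 6993.55 + insurance 303.51 + destination terminal 669.77 + brokerage 84.69 + duty 7135.60 = 15925.76
Landed cost = invoice 29184.27 + 15925.76 = 45110.03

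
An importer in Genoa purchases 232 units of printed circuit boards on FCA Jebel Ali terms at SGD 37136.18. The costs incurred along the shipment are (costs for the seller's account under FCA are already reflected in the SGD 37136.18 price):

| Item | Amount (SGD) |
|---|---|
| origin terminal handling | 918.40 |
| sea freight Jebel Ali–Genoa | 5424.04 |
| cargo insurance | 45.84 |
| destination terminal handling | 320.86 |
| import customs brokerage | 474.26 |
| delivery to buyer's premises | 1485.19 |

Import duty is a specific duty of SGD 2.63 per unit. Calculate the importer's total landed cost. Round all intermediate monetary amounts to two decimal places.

FCA: the seller delivers export-cleared goods to the carrier; the buyer bears costs from that point.
CIF value = FCA price + origin terminal + freight + insurance = 37136.18 + 918.40 + 5424.04 + 45.84 = 43524.46
Import duty = 232 × 2.63 = 610.16
Buyer bears: origin terminal 918.40 + freight 5424.04 + insurance 45.84 + destination terminal 320.86 + brokerage 474.26 + delivery 1485.19 + duty 610.16 = 9278.75
Landed cost = invoice 37136.18 + 9278.75 = 46414.93

Total landed cost: SGD 46414.93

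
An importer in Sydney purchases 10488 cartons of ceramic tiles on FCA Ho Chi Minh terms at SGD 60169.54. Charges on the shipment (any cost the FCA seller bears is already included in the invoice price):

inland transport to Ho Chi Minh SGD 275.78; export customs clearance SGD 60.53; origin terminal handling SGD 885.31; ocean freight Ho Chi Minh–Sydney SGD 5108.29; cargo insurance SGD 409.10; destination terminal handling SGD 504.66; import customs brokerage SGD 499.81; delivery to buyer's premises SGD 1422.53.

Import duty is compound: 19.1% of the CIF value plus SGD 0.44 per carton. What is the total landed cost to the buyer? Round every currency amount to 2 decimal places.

Total landed cost: SGD 86329.26

FCA: the seller delivers export-cleared goods to the carrier; the buyer bears costs from that point.
Already in the invoice (seller's account under FCA): inland to port, export clearance — exclude.
CIF value = FCA price + origin terminal + freight + insurance = 60169.54 + 885.31 + 5108.29 + 409.10 = 66572.24
Ad valorem component: 66572.24 × 19.1% = 12715.30
Specific component: 10488 × 0.44 = 4614.72
Import duty = 12715.30 + 4614.72 = 17330.02
Buyer bears: origin terminal 885.31 + freight 5108.29 + insurance 409.10 + destination terminal 504.66 + brokerage 499.81 + delivery 1422.53 + duty 17330.02 = 26159.72
Landed cost = invoice 60169.54 + 26159.72 = 86329.26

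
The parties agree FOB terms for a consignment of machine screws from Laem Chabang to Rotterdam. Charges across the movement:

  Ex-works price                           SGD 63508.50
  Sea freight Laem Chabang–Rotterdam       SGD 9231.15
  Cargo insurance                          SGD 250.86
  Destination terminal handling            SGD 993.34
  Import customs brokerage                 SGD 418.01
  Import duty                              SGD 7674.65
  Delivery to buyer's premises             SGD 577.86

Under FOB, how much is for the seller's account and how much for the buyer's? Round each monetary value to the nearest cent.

Seller: SGD 63508.50; buyer: SGD 19145.87

FOB: the seller bears costs until goods are on board at the origin port; the buyer bears freight, insurance and all costs thereafter.
Seller's account: goods 63508.50 = 63508.50
Buyer's account: freight 9231.15 + insurance 250.86 + destination terminal 993.34 + brokerage 418.01 + duty 7674.65 + delivery 577.86 = 19145.87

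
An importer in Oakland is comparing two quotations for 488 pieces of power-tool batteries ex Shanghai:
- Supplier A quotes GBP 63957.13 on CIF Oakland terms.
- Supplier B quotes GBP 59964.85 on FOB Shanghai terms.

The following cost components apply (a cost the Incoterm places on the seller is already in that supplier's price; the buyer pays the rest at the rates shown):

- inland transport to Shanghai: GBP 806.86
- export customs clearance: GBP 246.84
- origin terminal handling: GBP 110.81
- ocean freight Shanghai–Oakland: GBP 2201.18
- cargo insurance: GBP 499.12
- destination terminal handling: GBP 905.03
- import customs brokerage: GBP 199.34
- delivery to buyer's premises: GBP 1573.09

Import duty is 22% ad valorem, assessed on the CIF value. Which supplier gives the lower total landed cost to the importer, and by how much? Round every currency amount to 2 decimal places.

Supplier B is cheaper by GBP 1576.22

Supplier A (CIF):
The CIF price already equals the CIF value: 63957.13
Import duty = 63957.13 × 22% = 14070.57
Buyer bears (A): 905.03 + 199.34 + 1573.09 = 2677.46
Landed cost (A) = invoice 63957.13 + 2677.46 + duty 14070.57 = 80705.16
Supplier B (FOB):
CIF value = FOB price + freight + insurance = 59964.85 + 2201.18 + 499.12 = 62665.15
Import duty = 62665.15 × 22% = 13786.33
Buyer bears (B): 2201.18 + 499.12 + 905.03 + 199.34 + 1573.09 = 5377.76
Landed cost (B) = invoice 59964.85 + 5377.76 + duty 13786.33 = 79128.94
Difference = |80705.16 − 79128.94| = 1576.22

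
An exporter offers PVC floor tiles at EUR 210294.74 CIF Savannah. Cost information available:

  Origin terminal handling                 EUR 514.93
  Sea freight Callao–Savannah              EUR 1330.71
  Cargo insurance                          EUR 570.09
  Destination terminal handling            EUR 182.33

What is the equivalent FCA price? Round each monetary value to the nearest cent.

FCA price: EUR 207879.01

Not relevant to the conversion: destination terminal — on the buyer under both terms; not part of either seller's price.
From CIF to FCA, the seller no longer bears: origin terminal, freight, insurance.
FCA price = 210294.74 − 514.93 − 1330.71 − 570.09 = 207879.01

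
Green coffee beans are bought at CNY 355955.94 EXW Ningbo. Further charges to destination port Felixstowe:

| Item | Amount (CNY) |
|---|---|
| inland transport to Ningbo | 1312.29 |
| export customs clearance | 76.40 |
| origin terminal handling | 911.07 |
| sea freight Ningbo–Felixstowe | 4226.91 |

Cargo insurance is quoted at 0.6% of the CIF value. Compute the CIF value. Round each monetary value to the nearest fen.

Let C be the CIF value. C = EXW price + pre-shipment costs + freight + 0.6% × C
C − 0.6% × C = 355955.94 + 1312.29 + 76.40 + 911.07 + 4226.91
0.994 × C = 362482.61
C = 362482.61 / 0.994 = 364670.63
Insurance premium = 0.6% × 364670.63 = 2188.02

CIF value: CNY 364670.63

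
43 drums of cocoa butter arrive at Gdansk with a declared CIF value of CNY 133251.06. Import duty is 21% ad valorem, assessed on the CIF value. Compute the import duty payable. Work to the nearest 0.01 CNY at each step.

Import duty = 133251.06 × 21% = 27982.72

Import duty: CNY 27982.72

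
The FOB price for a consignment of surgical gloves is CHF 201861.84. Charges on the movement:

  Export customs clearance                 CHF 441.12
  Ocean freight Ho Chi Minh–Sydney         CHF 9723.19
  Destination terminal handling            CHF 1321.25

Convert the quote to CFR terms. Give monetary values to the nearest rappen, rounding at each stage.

Not relevant to the conversion: export clearance — on the seller under both FOB and CFR; already in the FOB price and stays in the CFR price. destination terminal — on the buyer under both terms; not part of either seller's price.
From FOB to CFR, the seller additionally bears: freight.
CFR price = 201861.84 + 9723.19 = 211585.03

CFR price: CHF 211585.03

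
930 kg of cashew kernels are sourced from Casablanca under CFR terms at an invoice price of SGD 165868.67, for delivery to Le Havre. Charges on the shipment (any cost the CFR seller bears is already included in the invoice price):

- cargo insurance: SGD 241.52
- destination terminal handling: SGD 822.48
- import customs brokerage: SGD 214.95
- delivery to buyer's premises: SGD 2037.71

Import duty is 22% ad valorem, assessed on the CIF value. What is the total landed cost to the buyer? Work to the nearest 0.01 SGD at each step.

CFR: the seller pays costs through ocean freight to the destination port, but not insurance.
CIF value = CFR price + insurance = 165868.67 + 241.52 = 166110.19
Import duty = 166110.19 × 22% = 36544.24
Buyer bears: insurance 241.52 + destination terminal 822.48 + brokerage 214.95 + delivery 2037.71 + duty 36544.24 = 39860.90
Landed cost = invoice 165868.67 + 39860.90 = 205729.57

Total landed cost: SGD 205729.57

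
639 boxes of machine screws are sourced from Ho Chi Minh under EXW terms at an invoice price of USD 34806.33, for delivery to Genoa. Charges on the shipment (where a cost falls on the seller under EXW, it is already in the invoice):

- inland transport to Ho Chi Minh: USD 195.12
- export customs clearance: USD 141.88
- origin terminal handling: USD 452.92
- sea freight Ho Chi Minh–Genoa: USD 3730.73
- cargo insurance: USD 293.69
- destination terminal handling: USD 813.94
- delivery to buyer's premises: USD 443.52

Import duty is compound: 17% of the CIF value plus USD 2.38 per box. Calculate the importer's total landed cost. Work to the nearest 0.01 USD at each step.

EXW: the seller makes goods available at their premises; the buyer bears all onward costs.
CIF value = EXW price + inland to port + export clearance + origin terminal + freight + insurance = 34806.33 + 195.12 + 141.88 + 452.92 + 3730.73 + 293.69 = 39620.67
Ad valorem component: 39620.67 × 17% = 6735.51
Specific component: 639 × 2.38 = 1520.82
Import duty = 6735.51 + 1520.82 = 8256.33
Buyer bears: inland to port 195.12 + export clearance 141.88 + origin terminal 452.92 + freight 3730.73 + insurance 293.69 + destination terminal 813.94 + delivery 443.52 + duty 8256.33 = 14328.13
Landed cost = invoice 34806.33 + 14328.13 = 49134.46

Total landed cost: USD 49134.46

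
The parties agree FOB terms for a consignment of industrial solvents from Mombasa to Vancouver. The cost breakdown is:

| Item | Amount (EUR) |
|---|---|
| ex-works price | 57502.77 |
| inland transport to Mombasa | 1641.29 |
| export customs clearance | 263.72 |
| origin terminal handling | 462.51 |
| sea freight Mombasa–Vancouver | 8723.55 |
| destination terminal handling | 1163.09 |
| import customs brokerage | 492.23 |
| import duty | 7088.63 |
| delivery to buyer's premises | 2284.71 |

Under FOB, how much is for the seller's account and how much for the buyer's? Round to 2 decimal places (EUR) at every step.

Seller: EUR 59870.29; buyer: EUR 19752.21

FOB: the seller bears costs until goods are on board at the origin port; the buyer bears freight, insurance and all costs thereafter.
Seller's account: goods 57502.77 + inland to port 1641.29 + export clearance 263.72 + origin terminal 462.51 = 59870.29
Buyer's account: freight 8723.55 + destination terminal 1163.09 + brokerage 492.23 + duty 7088.63 + delivery 2284.71 = 19752.21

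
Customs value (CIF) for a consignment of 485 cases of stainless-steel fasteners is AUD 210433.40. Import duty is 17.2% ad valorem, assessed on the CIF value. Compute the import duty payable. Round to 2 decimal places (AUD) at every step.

Import duty = 210433.40 × 17.2% = 36194.54

Import duty: AUD 36194.54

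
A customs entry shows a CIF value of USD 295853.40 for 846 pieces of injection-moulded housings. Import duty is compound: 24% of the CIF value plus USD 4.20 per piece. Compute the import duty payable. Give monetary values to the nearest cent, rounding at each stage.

Ad valorem component: 295853.40 × 24% = 71004.82
Specific component: 846 × 4.20 = 3553.20
Import duty = 71004.82 + 3553.20 = 74558.02

Import duty: USD 74558.02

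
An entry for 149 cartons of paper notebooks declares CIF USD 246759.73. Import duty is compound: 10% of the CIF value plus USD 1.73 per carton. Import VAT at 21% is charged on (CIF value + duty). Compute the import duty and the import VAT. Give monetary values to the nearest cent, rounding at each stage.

Import duty: USD 24933.74; import VAT: USD 57055.63

Ad valorem component: 246759.73 × 10% = 24675.97
Specific component: 149 × 1.73 = 257.77
Import duty = 24675.97 + 257.77 = 24933.74
VAT base = CIF + duty = 246759.73 + 24933.74 = 271693.47
Import VAT = 271693.47 × 21% = 57055.63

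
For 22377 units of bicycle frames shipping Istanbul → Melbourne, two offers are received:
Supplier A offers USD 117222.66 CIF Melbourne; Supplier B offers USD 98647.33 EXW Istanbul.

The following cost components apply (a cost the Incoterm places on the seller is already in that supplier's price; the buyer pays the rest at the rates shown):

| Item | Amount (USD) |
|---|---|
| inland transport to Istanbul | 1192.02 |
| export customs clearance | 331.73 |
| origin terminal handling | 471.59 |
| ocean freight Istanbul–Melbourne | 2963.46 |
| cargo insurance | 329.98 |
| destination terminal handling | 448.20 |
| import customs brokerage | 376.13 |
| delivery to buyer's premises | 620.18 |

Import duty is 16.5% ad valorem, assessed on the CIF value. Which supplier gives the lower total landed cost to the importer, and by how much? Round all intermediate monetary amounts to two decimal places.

Supplier B is cheaper by USD 15478.83

Supplier A (CIF):
The CIF price already equals the CIF value: 117222.66
Import duty = 117222.66 × 16.5% = 19341.74
Buyer bears (A): 448.20 + 376.13 + 620.18 = 1444.51
Landed cost (A) = invoice 117222.66 + 1444.51 + duty 19341.74 = 138008.91
Supplier B (EXW):
CIF value = EXW price + inland to port + export clearance + origin terminal + freight + insurance = 98647.33 + 1192.02 + 331.73 + 471.59 + 2963.46 + 329.98 = 103936.11
Import duty = 103936.11 × 16.5% = 17149.46
Buyer bears (B): 1192.02 + 331.73 + 471.59 + 2963.46 + 329.98 + 448.20 + 376.13 + 620.18 = 6733.29
Landed cost (B) = invoice 98647.33 + 6733.29 + duty 17149.46 = 122530.08
Difference = |138008.91 − 122530.08| = 15478.83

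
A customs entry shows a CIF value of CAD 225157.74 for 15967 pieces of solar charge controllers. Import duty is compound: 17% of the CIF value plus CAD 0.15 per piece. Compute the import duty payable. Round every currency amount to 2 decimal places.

Ad valorem component: 225157.74 × 17% = 38276.82
Specific component: 15967 × 0.15 = 2395.05
Import duty = 38276.82 + 2395.05 = 40671.87

Import duty: CAD 40671.87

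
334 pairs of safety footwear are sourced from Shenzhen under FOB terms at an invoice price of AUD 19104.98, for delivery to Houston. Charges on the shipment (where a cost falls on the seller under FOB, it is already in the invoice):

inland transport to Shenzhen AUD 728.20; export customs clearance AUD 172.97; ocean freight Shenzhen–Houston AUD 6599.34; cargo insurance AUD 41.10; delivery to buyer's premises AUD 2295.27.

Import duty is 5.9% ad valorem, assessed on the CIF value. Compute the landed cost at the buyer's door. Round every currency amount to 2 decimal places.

Total landed cost: AUD 29559.67

FOB: the seller bears costs until goods are on board at the origin port; the buyer bears freight, insurance and all costs thereafter.
Already in the invoice (seller's account under FOB): inland to port, export clearance — exclude.
CIF value = FOB price + freight + insurance = 19104.98 + 6599.34 + 41.10 = 25745.42
Import duty = 25745.42 × 5.9% = 1518.98
Buyer bears: freight 6599.34 + insurance 41.10 + delivery 2295.27 + duty 1518.98 = 10454.69
Landed cost = invoice 19104.98 + 10454.69 = 29559.67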